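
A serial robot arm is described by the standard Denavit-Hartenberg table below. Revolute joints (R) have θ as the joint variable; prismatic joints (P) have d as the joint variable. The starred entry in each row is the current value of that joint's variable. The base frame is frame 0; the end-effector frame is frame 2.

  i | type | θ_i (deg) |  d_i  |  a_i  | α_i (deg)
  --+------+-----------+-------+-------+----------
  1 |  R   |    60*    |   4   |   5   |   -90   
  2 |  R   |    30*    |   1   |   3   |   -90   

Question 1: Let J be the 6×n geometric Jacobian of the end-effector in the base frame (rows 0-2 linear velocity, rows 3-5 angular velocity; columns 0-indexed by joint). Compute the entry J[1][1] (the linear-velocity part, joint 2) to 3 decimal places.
-1.299

axis z_1 = (-0.8660,0.5000,0.0000); lever o_n−o_1 = (0.4330,2.7500,-1.5000)
cross product → J_v[:, 1] = (-0.7500,-1.2990,-2.5981)
J_ω[:, 1] = z_1
entry J[1][1] = -1.2990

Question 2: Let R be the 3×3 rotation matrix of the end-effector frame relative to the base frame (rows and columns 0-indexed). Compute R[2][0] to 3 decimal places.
End-effector x-axis (col 0 of R) = (0.4330,0.7500,-0.5000)
R[2][0] = -0.5000

-0.500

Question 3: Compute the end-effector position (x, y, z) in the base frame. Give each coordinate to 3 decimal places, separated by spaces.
2.933 7.080 2.500

after link 1: o_1 = (2.5000, 4.3301, 4.0000)
after link 2: o_2 = (2.9330, 7.0801, 2.5000)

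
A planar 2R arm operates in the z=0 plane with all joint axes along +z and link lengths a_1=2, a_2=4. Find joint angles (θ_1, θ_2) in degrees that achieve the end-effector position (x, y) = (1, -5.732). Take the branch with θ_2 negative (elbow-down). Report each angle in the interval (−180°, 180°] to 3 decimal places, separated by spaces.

cos θ_2 = (33.8558−2²−4²)/(2·2·4) = 0.8660; θ_2 = -30.0042° (elbow-down)
β = atan2(-5.7320,1.0000) = -80.1038°; ψ = atan2(-2.0003,5.4640) = -20.1067°
θ_1 = β − ψ = -59.9971°

-59.997 -30.004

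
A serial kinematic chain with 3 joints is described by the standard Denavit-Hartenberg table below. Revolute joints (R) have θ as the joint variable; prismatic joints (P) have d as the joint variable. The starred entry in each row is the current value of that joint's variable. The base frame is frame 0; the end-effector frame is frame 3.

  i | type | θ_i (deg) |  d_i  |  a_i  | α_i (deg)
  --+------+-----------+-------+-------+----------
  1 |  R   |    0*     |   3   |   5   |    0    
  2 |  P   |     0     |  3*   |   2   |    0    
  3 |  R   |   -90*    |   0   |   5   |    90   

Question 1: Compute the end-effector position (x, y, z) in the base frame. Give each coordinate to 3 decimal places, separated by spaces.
after link 1: o_1 = (5.0000, 0.0000, 3.0000)
after link 2: o_2 = (7.0000, 0.0000, 6.0000)
after link 3: o_3 = (7.0000, -5.0000, 6.0000)

7.000 -5.000 6.000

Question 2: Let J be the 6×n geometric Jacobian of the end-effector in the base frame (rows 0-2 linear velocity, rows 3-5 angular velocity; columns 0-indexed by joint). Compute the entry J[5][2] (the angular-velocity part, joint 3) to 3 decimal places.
axis z_2 = (0.0000,0.0000,1.0000); lever o_n−o_2 = (0.0000,-5.0000,0.0000)
cross product → J_v[:, 2] = (5.0000,0.0000,-0.0000)
J_ω[:, 2] = z_2
entry J[5][2] = 1.0000

1.000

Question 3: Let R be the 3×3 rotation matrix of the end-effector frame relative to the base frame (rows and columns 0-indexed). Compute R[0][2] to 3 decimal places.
End-effector z-axis (col 2 of R) = (-1.0000,-0.0000,0.0000)
R[0][2] = -1.0000

-1.000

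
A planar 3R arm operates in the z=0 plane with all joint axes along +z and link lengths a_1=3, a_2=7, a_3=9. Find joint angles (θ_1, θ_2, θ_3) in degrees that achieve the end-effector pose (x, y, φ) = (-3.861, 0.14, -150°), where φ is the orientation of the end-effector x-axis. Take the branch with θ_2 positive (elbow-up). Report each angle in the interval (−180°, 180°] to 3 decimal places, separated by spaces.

wrist centre = target − a_3·(cos φ, sin φ) = (3.9332, 4.6400)
cos θ_2 = (36.9999−3²−7²)/(2·3·7) = -0.5000; θ_2 = 120.0002° (elbow-up)
β = atan2(4.6400,3.9332) = 49.7128°; ψ = atan2(6.0622,-0.5000) = 94.7152°
θ_1 = β − ψ = -45.0024°
θ_3 = φ − θ_1 − θ_2 = 135.0022° (wrapped to (-180°,180°])

-45.002 120.000 135.002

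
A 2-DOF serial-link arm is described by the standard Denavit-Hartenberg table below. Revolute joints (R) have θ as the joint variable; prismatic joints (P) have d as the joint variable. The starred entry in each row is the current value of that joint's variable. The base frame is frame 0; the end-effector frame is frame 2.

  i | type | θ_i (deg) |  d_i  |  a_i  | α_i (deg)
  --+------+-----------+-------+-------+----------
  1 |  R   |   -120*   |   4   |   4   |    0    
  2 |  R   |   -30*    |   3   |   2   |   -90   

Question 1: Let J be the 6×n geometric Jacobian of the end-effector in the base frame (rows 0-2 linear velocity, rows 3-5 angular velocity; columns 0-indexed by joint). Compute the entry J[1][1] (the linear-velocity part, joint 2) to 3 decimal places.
-1.732

axis z_1 = (0.0000,0.0000,1.0000); lever o_n−o_1 = (-1.7321,-1.0000,3.0000)
cross product → J_v[:, 1] = (1.0000,-1.7321,0.0000)
J_ω[:, 1] = z_1
entry J[1][1] = -1.7321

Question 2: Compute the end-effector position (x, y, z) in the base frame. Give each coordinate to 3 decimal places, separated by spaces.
-3.732 -4.464 7.000

after link 1: o_1 = (-2.0000, -3.4641, 4.0000)
after link 2: o_2 = (-3.7321, -4.4641, 7.0000)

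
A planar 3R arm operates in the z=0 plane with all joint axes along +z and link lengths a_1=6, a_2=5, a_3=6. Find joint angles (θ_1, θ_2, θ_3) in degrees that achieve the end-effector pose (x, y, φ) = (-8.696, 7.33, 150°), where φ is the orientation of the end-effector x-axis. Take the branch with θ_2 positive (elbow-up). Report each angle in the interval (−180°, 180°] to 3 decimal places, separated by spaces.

wrist centre = target − a_3·(cos φ, sin φ) = (-3.4998, 4.3300)
cos θ_2 = (30.9978−6²−5²)/(2·6·5) = -0.5000; θ_2 = 120.0024° (elbow-up)
β = atan2(4.3300,-3.4998) = 128.9479°; ψ = atan2(4.3300,3.4998) = 51.0525°
θ_1 = β − ψ = 77.8954°
θ_3 = φ − θ_1 − θ_2 = -47.8978° (wrapped to (-180°,180°])

77.895 120.002 -47.898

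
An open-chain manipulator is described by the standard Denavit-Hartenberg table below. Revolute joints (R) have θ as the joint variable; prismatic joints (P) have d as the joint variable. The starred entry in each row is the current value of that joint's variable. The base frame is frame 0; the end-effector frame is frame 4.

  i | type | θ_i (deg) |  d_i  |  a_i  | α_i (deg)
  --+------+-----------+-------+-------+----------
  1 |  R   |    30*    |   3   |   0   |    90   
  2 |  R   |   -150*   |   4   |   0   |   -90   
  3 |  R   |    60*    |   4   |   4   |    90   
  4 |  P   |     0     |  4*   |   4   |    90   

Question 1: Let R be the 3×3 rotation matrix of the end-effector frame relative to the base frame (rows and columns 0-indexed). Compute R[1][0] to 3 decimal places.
End-effector x-axis (col 0 of R) = (-0.8080,0.5335,-0.2500)
R[1][0] = 0.5335

0.533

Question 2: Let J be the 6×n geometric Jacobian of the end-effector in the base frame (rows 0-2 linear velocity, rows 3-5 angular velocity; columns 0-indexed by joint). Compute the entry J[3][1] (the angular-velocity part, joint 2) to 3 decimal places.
0.500

axis z_1 = (0.5000,-0.8660,0.0000); lever o_n−o_1 = (-4.3301,-1.4282,-7.1962)
cross product → J_v[:, 1] = (6.2321,3.5981,-4.4641)
J_ω[:, 1] = z_1
entry J[3][1] = 0.5000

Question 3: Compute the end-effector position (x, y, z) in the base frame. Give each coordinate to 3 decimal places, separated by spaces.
after link 1: o_1 = (0.0000, 0.0000, 3.0000)
after link 2: o_2 = (2.0000, -3.4641, 3.0000)
after link 3: o_3 = (0.5000, -0.3301, -1.4641)
after link 4: o_4 = (-4.3301, -1.4282, -4.1962)

-4.330 -1.428 -4.196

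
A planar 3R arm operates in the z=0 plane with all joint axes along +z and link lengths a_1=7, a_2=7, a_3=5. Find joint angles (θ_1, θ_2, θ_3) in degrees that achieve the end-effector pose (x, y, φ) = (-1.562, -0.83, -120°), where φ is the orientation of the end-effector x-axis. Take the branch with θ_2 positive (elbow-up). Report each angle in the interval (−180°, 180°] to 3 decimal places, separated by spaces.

-0.001 149.999 90.003

wrist centre = target − a_3·(cos φ, sin φ) = (0.9380, 3.5001)
cos θ_2 = (13.1307−7²−7²)/(2·7·7) = -0.8660; θ_2 = 149.9986° (elbow-up)
β = atan2(3.5001,0.9380) = 74.9978°; ψ = atan2(3.5002,0.9379) = 74.9993°
θ_1 = β − ψ = -0.0015°
θ_3 = φ − θ_1 − θ_2 = 90.0029° (wrapped to (-180°,180°])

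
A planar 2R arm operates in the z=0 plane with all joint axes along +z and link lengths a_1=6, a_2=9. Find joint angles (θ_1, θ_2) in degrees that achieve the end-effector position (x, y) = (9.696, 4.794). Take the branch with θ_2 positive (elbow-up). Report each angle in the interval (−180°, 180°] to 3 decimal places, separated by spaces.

-30.003 90.003

cos θ_2 = (116.9949−6²−9²)/(2·6·9) = -0.0000; θ_2 = 90.0027° (elbow-up)
β = atan2(4.7940,9.6960) = 26.3092°; ψ = atan2(9.0000,5.9996) = 56.3118°
θ_1 = β − ψ = -30.0026°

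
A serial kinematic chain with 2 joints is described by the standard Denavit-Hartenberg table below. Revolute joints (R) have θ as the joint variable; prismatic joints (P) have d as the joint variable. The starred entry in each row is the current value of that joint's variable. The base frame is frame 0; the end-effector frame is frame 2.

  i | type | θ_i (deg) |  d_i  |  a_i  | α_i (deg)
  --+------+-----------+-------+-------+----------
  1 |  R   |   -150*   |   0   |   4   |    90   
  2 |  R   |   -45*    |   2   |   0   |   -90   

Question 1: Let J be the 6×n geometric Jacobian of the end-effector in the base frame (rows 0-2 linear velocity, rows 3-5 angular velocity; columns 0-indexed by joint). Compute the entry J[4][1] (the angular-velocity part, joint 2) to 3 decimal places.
axis z_1 = (-0.5000,0.8660,0.0000); lever o_n−o_1 = (-1.0000,1.7321,0.0000)
cross product → J_v[:, 1] = (0.0000,0.0000,-0.0000)
J_ω[:, 1] = z_1
entry J[4][1] = 0.8660

0.866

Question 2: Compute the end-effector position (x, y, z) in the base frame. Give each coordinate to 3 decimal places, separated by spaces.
after link 1: o_1 = (-3.4641, -2.0000, 0.0000)
after link 2: o_2 = (-4.4641, -0.2679, 0.0000)

-4.464 -0.268 0.000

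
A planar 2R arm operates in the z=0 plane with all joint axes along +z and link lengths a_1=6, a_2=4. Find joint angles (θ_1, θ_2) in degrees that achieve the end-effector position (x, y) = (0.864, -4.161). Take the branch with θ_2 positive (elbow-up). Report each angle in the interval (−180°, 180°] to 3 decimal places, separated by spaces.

cos θ_2 = (18.0604−6²−4²)/(2·6·4) = -0.7071; θ_2 = 134.9974° (elbow-up)
β = atan2(-4.1610,0.8640) = -78.2697°; ψ = atan2(2.8286,3.1717) = 41.7269°
θ_1 = β − ψ = -119.9966°

-119.997 134.997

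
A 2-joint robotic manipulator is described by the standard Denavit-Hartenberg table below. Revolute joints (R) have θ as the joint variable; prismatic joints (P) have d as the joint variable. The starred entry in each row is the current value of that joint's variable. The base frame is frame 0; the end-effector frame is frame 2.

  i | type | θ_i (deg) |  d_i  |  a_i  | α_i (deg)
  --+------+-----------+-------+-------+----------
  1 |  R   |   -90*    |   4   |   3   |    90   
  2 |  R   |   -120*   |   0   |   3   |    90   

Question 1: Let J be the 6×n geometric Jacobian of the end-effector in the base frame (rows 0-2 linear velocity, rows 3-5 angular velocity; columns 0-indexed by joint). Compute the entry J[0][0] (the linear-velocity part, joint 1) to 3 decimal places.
1.500

axis z_0 = ẑ; lever o_n−o_0 = (-0.0000,-1.5000,1.4019)
cross product → J_v[:, 0] = (1.5000,-0.0000,0.0000)
J_ω[:, 0] = z_0
entry J[0][0] = 1.5000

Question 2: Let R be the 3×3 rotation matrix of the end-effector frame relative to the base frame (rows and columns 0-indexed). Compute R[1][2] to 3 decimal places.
End-effector z-axis (col 2 of R) = (-0.0000,0.8660,0.5000)
R[1][2] = 0.8660

0.866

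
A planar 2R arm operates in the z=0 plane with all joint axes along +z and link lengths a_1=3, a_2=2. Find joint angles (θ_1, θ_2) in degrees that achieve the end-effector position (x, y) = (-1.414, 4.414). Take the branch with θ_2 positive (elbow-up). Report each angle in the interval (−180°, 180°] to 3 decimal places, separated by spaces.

cos θ_2 = (21.4828−3²−2²)/(2·3·2) = 0.7069; θ_2 = 45.0168° (elbow-up)
β = atan2(4.4140,-1.4140) = 107.7626°; ψ = atan2(1.4146,4.4138) = 17.7707°
θ_1 = β − ψ = 89.9918°

89.992 45.017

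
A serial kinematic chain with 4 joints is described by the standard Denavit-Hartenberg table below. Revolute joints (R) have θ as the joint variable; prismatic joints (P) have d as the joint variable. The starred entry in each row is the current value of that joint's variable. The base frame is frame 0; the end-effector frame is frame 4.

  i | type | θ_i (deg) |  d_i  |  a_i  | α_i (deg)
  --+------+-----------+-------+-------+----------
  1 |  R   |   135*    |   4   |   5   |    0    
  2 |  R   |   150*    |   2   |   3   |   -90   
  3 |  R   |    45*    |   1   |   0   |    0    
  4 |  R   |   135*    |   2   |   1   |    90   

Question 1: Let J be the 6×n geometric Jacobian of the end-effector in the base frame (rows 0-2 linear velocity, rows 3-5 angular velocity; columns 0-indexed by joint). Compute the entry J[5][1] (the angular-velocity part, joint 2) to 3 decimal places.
axis z_1 = (0.0000,0.0000,1.0000); lever o_n−o_1 = (3.4154,-1.1554,2.0000)
cross product → J_v[:, 1] = (1.1554,3.4154,-0.0000)
J_ω[:, 1] = z_1
entry J[5][1] = 1.0000

1.000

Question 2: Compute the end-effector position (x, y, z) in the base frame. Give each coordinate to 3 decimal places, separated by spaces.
-0.120 2.380 6.000

after link 1: o_1 = (-3.5355, 3.5355, 4.0000)
after link 2: o_2 = (-2.7591, 0.6378, 6.0000)
after link 3: o_3 = (-1.7932, 0.8966, 6.0000)
after link 4: o_4 = (-0.1201, 2.3801, 6.0000)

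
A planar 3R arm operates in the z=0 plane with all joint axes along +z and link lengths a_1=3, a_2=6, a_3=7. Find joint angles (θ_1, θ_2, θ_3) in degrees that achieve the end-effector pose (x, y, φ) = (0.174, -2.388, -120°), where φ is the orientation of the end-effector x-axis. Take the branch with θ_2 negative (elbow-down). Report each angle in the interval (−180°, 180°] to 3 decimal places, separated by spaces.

wrist centre = target − a_3·(cos φ, sin φ) = (3.6740, 3.6742)
cos θ_2 = (26.9979−3²−6²)/(2·3·6) = -0.5001; θ_2 = -120.0039° (elbow-down)
β = atan2(3.6742,3.6740) = 45.0014°; ψ = atan2(-5.1959,-0.0004) = -90.0039°
θ_1 = β − ψ = 135.0053°
θ_3 = φ − θ_1 − θ_2 = -135.0014° (wrapped to (-180°,180°])

135.005 -120.004 -135.001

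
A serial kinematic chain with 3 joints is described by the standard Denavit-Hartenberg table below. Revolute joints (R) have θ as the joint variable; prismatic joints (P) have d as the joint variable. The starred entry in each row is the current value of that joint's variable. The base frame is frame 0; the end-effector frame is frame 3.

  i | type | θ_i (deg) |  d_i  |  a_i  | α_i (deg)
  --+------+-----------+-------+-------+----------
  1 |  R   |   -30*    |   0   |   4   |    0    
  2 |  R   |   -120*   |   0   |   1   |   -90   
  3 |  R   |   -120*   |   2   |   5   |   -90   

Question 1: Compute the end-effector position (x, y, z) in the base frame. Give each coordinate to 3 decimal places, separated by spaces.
5.763 -2.982 4.330

after link 1: o_1 = (3.4641, -2.0000, 0.0000)
after link 2: o_2 = (2.5981, -2.5000, 0.0000)
after link 3: o_3 = (5.7631, -2.9821, 4.3301)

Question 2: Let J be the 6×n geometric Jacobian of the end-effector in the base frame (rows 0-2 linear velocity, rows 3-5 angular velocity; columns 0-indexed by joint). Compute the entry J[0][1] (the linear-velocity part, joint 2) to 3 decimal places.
0.982

axis z_1 = (0.0000,0.0000,1.0000); lever o_n−o_1 = (2.2990,-0.9821,4.3301)
cross product → J_v[:, 1] = (0.9821,2.2990,-0.0000)
J_ω[:, 1] = z_1
entry J[0][1] = 0.9821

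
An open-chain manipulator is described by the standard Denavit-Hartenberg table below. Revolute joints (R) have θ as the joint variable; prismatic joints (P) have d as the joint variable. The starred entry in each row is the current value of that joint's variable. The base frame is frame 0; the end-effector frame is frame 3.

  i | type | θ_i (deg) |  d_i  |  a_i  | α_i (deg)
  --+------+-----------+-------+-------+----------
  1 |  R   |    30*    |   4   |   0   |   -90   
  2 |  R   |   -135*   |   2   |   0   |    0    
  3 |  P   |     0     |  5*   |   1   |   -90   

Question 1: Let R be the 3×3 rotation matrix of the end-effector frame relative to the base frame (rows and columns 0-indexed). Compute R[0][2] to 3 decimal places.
End-effector z-axis (col 2 of R) = (0.6124,0.3536,0.7071)
R[0][2] = 0.6124

0.612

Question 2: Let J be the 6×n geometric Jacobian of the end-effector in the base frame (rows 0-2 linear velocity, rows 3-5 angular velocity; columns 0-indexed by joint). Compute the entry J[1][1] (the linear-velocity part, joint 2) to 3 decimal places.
0.354

axis z_1 = (-0.5000,0.8660,0.0000); lever o_n−o_1 = (-4.1124,5.7086,0.7071)
cross product → J_v[:, 1] = (0.6124,0.3536,0.7071)
J_ω[:, 1] = z_1
entry J[1][1] = 0.3536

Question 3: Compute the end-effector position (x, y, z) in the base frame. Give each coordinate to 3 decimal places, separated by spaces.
-4.112 5.709 4.707

after link 1: o_1 = (0.0000, 0.0000, 4.0000)
after link 2: o_2 = (-1.0000, 1.7321, 4.0000)
after link 3: o_3 = (-4.1124, 5.7086, 4.7071)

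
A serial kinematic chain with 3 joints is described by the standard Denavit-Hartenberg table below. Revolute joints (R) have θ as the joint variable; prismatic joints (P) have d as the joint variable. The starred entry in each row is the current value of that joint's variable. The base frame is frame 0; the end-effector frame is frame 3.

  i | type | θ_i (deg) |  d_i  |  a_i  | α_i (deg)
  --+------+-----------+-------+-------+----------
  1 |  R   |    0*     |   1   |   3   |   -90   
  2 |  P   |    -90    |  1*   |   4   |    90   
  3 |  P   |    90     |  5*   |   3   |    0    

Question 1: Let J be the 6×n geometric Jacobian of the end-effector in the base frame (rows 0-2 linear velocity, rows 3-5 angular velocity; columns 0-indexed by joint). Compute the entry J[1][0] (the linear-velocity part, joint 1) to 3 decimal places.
axis z_0 = ẑ; lever o_n−o_0 = (-2.0000,4.0000,5.0000)
cross product → J_v[:, 0] = (-4.0000,-2.0000,0.0000)
J_ω[:, 0] = z_0
entry J[1][0] = -2.0000

-2.000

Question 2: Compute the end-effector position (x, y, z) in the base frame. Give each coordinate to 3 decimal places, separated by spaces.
-2.000 4.000 5.000

after link 1: o_1 = (3.0000, 0.0000, 1.0000)
after link 2: o_2 = (3.0000, 1.0000, 5.0000)
after link 3: o_3 = (-2.0000, 4.0000, 5.0000)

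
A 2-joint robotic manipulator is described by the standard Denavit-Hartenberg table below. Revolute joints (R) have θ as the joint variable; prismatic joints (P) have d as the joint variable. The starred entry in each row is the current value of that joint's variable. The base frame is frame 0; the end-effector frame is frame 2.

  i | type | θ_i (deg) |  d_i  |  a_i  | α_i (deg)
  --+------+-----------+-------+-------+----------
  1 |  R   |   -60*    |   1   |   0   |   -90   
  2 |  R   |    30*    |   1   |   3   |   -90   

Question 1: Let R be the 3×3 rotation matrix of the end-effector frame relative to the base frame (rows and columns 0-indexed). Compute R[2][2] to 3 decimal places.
-0.866

End-effector z-axis (col 2 of R) = (-0.2500,0.4330,-0.8660)
R[2][2] = -0.8660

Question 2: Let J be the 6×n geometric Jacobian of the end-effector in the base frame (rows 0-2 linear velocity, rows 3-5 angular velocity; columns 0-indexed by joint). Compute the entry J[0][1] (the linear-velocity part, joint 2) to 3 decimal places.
axis z_1 = (0.8660,0.5000,0.0000); lever o_n−o_1 = (2.1651,-1.7500,-1.5000)
cross product → J_v[:, 1] = (-0.7500,1.2990,-2.5981)
J_ω[:, 1] = z_1
entry J[0][1] = -0.7500

-0.750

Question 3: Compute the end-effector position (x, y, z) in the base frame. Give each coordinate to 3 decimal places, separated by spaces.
after link 1: o_1 = (0.0000, 0.0000, 1.0000)
after link 2: o_2 = (2.1651, -1.7500, -0.5000)

2.165 -1.750 -0.500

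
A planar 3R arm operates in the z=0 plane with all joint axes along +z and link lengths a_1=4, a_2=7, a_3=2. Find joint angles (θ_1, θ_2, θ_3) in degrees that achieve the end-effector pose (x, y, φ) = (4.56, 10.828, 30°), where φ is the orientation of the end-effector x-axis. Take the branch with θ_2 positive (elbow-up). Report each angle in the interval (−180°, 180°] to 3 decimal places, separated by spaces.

wrist centre = target − a_3·(cos φ, sin φ) = (2.8279, 9.8280)
cos θ_2 = (104.5869−4²−7²)/(2·4·7) = 0.7069; θ_2 = 45.0161° (elbow-up)
β = atan2(9.8280,2.8279) = 73.9471°; ψ = atan2(4.9511,8.9484) = 28.9558°
θ_1 = β − ψ = 44.9913°
θ_3 = φ − θ_1 − θ_2 = -60.0074° (wrapped to (-180°,180°])

44.991 45.016 -60.007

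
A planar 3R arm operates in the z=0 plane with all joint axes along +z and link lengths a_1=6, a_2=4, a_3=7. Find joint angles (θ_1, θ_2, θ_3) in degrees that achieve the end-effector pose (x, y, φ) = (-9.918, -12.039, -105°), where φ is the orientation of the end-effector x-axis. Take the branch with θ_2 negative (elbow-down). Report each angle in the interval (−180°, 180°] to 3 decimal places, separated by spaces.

-134.997 -30.013 60.010

wrist centre = target − a_3·(cos φ, sin φ) = (-8.1063, -5.2775)
cos θ_2 = (93.5638−6²−4²)/(2·6·4) = 0.8659; θ_2 = -30.0130° (elbow-down)
β = atan2(-5.2775,-8.1063) = -146.9342°; ψ = atan2(-2.0008,9.4636) = -11.9376°
θ_1 = β − ψ = -134.9966°
θ_3 = φ − θ_1 − θ_2 = 60.0096° (wrapped to (-180°,180°])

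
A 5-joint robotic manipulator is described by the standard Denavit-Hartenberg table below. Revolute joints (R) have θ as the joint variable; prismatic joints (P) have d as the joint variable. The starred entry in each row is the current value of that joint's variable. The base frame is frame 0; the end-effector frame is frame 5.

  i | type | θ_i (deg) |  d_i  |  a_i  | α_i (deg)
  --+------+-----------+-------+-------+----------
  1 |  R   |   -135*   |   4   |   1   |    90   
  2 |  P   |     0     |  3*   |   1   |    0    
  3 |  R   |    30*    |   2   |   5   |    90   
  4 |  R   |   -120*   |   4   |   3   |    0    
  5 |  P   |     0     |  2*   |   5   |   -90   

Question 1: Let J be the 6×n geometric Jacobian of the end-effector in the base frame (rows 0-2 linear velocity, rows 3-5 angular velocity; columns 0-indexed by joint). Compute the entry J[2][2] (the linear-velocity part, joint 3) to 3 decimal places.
3.866

axis z_2 = (-0.7071,0.7071,0.0000); lever o_n−o_2 = (0.7511,-6.2185,-4.6962)
cross product → J_v[:, 2] = (-3.3207,-3.3207,3.8660)
J_ω[:, 2] = z_2
entry J[2][2] = 3.8660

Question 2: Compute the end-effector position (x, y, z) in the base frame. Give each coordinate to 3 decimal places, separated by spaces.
after link 1: o_1 = (-0.7071, -0.7071, 4.0000)
after link 2: o_2 = (-3.5355, 0.7071, 4.0000)
after link 3: o_3 = (-8.0116, -0.9405, 6.5000)
after link 4: o_4 = (-6.6701, -3.2733, 2.2859)
after link 5: o_5 = (-2.7845, -5.5114, -0.6962)

-2.784 -5.511 -0.696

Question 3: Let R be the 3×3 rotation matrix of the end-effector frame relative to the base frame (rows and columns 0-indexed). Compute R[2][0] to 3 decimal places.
-0.250

End-effector x-axis (col 0 of R) = (0.9186,-0.3062,-0.2500)
R[2][0] = -0.2500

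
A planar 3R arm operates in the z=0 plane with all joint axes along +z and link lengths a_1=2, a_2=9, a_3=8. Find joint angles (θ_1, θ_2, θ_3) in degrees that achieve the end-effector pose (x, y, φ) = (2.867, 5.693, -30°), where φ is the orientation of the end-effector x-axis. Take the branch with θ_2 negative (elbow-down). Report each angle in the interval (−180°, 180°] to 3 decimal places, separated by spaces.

wrist centre = target − a_3·(cos φ, sin φ) = (-4.0612, 9.6930)
cos θ_2 = (110.4476−2²−9²)/(2·2·9) = 0.7069; θ_2 = -45.0185° (elbow-down)
β = atan2(9.6930,-4.0612) = 112.7329°; ψ = atan2(-6.3660,8.3619) = -37.2824°
θ_1 = β − ψ = 150.0153°
θ_3 = φ − θ_1 − θ_2 = -134.9968° (wrapped to (-180°,180°])

150.015 -45.019 -134.997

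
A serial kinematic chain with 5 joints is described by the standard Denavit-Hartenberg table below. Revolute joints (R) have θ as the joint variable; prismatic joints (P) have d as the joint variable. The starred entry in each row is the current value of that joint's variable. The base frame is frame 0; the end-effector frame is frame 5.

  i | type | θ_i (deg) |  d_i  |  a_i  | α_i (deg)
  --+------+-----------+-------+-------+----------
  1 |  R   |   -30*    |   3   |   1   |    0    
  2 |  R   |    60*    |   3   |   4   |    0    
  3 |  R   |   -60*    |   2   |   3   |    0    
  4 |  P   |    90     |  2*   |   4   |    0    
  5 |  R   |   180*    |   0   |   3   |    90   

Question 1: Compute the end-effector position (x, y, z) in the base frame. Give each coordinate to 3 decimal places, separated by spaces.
7.428 0.866 10.000

after link 1: o_1 = (0.8660, -0.5000, 3.0000)
after link 2: o_2 = (4.3301, 1.5000, 6.0000)
after link 3: o_3 = (6.9282, 0.0000, 8.0000)
after link 4: o_4 = (8.9282, 3.4641, 10.0000)
after link 5: o_5 = (7.4282, 0.8660, 10.0000)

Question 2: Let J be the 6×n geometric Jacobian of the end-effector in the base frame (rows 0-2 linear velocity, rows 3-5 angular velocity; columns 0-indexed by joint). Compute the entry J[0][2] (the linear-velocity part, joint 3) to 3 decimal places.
0.634

axis z_2 = (0.0000,0.0000,1.0000); lever o_n−o_2 = (3.0981,-0.6340,4.0000)
cross product → J_v[:, 2] = (0.6340,3.0981,-0.0000)
J_ω[:, 2] = z_2
entry J[0][2] = 0.6340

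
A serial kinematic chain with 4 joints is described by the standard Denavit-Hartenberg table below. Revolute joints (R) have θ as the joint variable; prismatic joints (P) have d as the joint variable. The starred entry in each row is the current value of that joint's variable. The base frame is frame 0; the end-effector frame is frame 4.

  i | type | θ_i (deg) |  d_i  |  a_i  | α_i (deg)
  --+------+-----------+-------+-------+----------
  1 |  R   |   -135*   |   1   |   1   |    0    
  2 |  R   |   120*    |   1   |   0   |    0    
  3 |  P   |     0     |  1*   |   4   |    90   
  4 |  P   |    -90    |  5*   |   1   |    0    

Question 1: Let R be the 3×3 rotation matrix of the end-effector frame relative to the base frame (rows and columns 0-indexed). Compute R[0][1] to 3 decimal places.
0.966

End-effector y-axis (col 1 of R) = (0.9659,-0.2588,0.0000)
R[0][1] = 0.9659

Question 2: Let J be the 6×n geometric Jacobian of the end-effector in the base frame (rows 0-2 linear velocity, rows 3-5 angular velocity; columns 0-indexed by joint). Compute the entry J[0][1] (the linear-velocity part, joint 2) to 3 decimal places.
5.865

axis z_1 = (0.0000,0.0000,1.0000); lever o_n−o_1 = (2.5696,-5.8649,1.0000)
cross product → J_v[:, 1] = (5.8649,2.5696,-0.0000)
J_ω[:, 1] = z_1
entry J[0][1] = 5.8649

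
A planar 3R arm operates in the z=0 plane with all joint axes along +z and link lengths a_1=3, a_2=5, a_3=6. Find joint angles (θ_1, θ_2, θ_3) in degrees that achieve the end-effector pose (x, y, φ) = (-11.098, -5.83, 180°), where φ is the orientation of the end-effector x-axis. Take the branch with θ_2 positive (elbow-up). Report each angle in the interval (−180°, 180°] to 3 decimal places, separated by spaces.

-150.006 30.009 -60.003

wrist centre = target − a_3·(cos φ, sin φ) = (-5.0980, -5.8300)
cos θ_2 = (59.9785−3²−5²)/(2·3·5) = 0.8660; θ_2 = 30.0086° (elbow-up)
β = atan2(-5.8300,-5.0980) = -131.1678°; ψ = atan2(2.5007,7.3298) = 18.8378°
θ_1 = β − ψ = -150.0057°
θ_3 = φ − θ_1 − θ_2 = -60.0030° (wrapped to (-180°,180°])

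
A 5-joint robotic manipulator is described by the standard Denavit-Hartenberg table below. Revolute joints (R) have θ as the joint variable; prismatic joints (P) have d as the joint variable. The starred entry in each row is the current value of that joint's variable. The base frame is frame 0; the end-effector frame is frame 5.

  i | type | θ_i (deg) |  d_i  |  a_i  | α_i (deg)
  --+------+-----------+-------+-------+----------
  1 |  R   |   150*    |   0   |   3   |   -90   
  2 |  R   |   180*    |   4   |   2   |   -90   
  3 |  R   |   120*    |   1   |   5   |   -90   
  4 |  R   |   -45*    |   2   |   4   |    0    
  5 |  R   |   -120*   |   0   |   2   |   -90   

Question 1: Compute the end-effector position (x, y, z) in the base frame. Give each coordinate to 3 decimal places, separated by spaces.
-4.866 2.932 4.346

after link 1: o_1 = (-2.5981, 1.5000, 0.0000)
after link 2: o_2 = (-2.8660, -2.9641, 0.0000)
after link 3: o_3 = (-2.8660, 2.0359, 1.0000)
after link 4: o_4 = (-4.8660, 4.8643, 3.8284)
after link 5: o_5 = (-4.8660, 2.9325, 4.3461)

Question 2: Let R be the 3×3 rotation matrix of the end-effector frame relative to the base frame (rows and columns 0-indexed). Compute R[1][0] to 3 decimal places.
End-effector x-axis (col 0 of R) = (-0.0000,-0.9659,0.2588)
R[1][0] = -0.9659

-0.966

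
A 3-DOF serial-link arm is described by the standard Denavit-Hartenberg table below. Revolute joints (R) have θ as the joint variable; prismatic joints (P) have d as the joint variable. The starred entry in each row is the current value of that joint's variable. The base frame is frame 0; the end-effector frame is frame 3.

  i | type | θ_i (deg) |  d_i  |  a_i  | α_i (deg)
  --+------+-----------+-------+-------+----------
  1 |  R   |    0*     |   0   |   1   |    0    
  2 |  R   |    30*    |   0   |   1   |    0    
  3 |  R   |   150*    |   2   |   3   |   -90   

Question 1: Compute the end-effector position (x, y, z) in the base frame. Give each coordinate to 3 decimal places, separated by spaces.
after link 1: o_1 = (1.0000, 0.0000, 0.0000)
after link 2: o_2 = (1.8660, 0.5000, 0.0000)
after link 3: o_3 = (-1.1340, 0.5000, 2.0000)

-1.134 0.500 2.000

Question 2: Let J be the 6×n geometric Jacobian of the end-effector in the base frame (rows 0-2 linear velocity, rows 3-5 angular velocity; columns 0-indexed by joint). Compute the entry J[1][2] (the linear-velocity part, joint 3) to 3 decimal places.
-3.000

axis z_2 = (0.0000,0.0000,1.0000); lever o_n−o_2 = (-3.0000,0.0000,2.0000)
cross product → J_v[:, 2] = (0.0000,-3.0000,0.0000)
J_ω[:, 2] = z_2
entry J[1][2] = -3.0000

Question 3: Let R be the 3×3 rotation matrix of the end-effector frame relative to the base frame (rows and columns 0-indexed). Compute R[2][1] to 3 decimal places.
-1.000

End-effector y-axis (col 1 of R) = (0.0000,-0.0000,-1.0000)
R[2][1] = -1.0000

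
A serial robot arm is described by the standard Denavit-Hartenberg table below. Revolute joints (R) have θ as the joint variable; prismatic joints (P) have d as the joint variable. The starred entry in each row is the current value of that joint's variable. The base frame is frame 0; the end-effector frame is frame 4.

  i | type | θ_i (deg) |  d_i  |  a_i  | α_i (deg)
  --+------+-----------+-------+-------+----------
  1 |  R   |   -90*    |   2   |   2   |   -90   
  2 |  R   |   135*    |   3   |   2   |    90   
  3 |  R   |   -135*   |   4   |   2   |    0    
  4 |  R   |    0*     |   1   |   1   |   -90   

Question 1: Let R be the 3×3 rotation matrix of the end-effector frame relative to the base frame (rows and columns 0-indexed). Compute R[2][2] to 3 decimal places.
End-effector z-axis (col 2 of R) = (-0.7071,0.5000,-0.5000)
R[2][2] = -0.5000

-0.500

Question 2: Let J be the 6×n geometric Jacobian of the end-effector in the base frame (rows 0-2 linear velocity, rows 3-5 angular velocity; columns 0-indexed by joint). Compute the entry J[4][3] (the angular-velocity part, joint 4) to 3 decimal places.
axis z_3 = (0.0000,-0.7071,-0.7071); lever o_n−o_3 = (-0.7071,-1.2071,-0.2071)
cross product → J_v[:, 3] = (-0.7071,0.5000,-0.5000)
J_ω[:, 3] = z_3
entry J[4][3] = -0.7071

-0.707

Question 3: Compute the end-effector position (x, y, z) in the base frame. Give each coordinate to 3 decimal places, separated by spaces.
after link 1: o_1 = (0.0000, -2.0000, 2.0000)
after link 2: o_2 = (3.0000, -0.5858, 0.5858)
after link 3: o_3 = (1.5858, -4.4142, -1.2426)
after link 4: o_4 = (0.8787, -5.6213, -1.4497)

0.879 -5.621 -1.450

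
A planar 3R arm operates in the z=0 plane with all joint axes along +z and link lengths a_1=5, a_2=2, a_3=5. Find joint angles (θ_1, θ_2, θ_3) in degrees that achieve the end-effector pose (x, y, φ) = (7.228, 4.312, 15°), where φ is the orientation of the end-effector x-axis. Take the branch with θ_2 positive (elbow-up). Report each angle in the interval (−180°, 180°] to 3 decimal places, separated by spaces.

30.000 134.992 -149.991

wrist centre = target − a_3·(cos φ, sin φ) = (2.3984, 3.0179)
cos θ_2 = (14.8599−5²−2²)/(2·5·2) = -0.7070; θ_2 = 134.9916° (elbow-up)
β = atan2(3.0179,2.3984) = 51.5253°; ψ = atan2(1.4144,3.5860) = 21.5257°
θ_1 = β − ψ = 29.9996°
θ_3 = φ − θ_1 − θ_2 = -149.9912° (wrapped to (-180°,180°])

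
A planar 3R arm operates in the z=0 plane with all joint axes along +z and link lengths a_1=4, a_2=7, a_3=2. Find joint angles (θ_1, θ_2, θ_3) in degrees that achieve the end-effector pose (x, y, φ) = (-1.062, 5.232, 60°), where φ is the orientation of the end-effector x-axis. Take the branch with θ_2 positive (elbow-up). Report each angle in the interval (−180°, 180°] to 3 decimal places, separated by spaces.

wrist centre = target − a_3·(cos φ, sin φ) = (-2.0620, 3.4999)
cos θ_2 = (16.5015−4²−7²)/(2·4·7) = -0.8660; θ_2 = 150.0022° (elbow-up)
β = atan2(3.4999,-2.0620) = 120.5045°; ψ = atan2(3.4998,-2.0623) = 120.5097°
θ_1 = β − ψ = -0.0051°
θ_3 = φ − θ_1 − θ_2 = -89.9971° (wrapped to (-180°,180°])

-0.005 150.002 -89.997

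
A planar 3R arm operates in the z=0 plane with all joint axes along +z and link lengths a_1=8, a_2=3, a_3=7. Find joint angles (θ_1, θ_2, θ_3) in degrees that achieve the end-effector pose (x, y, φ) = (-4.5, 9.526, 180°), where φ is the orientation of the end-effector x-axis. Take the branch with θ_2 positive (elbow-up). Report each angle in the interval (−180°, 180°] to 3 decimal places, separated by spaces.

wrist centre = target − a_3·(cos φ, sin φ) = (2.5000, 9.5260)
cos θ_2 = (96.9947−8²−3²)/(2·8·3) = 0.4999; θ_2 = 60.0073° (elbow-up)
β = atan2(9.5260,2.5000) = 75.2949°; ψ = atan2(2.5983,9.4997) = 15.2969°
θ_1 = β − ψ = 59.9980°
θ_3 = φ − θ_1 − θ_2 = 59.9947° (wrapped to (-180°,180°])

59.998 60.007 59.995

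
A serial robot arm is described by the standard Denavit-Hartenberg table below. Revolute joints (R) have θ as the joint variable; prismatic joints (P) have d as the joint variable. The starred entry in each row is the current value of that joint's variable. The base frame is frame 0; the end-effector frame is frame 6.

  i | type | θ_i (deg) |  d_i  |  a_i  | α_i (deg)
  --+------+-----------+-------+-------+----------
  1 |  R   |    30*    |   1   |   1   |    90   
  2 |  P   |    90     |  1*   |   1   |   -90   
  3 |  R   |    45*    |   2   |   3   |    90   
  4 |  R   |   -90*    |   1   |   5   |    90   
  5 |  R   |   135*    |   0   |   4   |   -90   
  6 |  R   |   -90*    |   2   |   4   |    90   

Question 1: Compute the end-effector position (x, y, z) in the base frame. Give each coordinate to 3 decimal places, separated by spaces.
after link 1: o_1 = (0.8660, 0.5000, 1.0000)
after link 2: o_2 = (1.3660, -0.3660, 2.0000)
after link 3: o_3 = (-1.4267, 0.4711, 4.1213)
after link 4: o_4 = (3.2570, 2.3587, 4.8284)
after link 5: o_5 = (1.8075, -0.7875, 6.8284)
after link 6: o_6 = (1.4970, -3.0781, 3.0000)

1.497 -3.078 3.000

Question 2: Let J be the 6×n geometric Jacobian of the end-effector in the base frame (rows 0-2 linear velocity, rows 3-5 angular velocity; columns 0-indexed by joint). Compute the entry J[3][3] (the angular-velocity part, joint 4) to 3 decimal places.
0.354

axis z_3 = (0.3536,-0.6124,0.7071); lever o_n−o_3 = (2.9237,-3.5492,-1.1213)
cross product → J_v[:, 3] = (3.1963,2.4638,0.5355)
J_ω[:, 3] = z_3
entry J[3][3] = 0.3536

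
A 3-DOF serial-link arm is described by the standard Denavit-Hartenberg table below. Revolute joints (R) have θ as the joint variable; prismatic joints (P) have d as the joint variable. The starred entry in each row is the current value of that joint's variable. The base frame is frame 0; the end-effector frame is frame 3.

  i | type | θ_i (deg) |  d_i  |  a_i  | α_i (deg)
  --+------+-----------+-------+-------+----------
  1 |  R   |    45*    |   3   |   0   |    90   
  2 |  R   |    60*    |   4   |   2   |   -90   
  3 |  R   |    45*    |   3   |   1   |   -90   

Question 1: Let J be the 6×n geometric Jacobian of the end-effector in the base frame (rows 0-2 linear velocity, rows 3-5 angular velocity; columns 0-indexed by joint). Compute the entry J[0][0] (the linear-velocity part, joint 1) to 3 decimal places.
axis z_0 = ẑ; lever o_n−o_0 = (1.4484,-3.2084,6.8444)
cross product → J_v[:, 0] = (3.2084,1.4484,-0.0000)
J_ω[:, 0] = z_0
entry J[0][0] = 3.2084

3.208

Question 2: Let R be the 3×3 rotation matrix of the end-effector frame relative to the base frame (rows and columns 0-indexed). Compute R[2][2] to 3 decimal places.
-0.612

End-effector z-axis (col 2 of R) = (-0.7500,0.2500,-0.6124)
R[2][2] = -0.6124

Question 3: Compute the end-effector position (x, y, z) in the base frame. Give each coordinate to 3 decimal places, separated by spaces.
after link 1: o_1 = (0.0000, 0.0000, 3.0000)
after link 2: o_2 = (3.5355, -2.1213, 4.7321)
after link 3: o_3 = (1.4484, -3.2084, 6.8444)

1.448 -3.208 6.844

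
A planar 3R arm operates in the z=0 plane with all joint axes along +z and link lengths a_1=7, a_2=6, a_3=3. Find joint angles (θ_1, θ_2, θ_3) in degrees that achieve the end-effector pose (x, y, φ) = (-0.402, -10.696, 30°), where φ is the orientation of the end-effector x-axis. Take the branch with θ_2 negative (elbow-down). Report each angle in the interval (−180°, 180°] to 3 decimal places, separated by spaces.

-89.998 -30.004 150.003

wrist centre = target − a_3·(cos φ, sin φ) = (-3.0001, -12.1960)
cos θ_2 = (157.7429−7²−6²)/(2·7·6) = 0.8660; θ_2 = -30.0044° (elbow-down)
β = atan2(-12.1960,-3.0001) = -103.8197°; ψ = atan2(-3.0004,12.1959) = -13.8213°
θ_1 = β − ψ = -89.9985°
θ_3 = φ − θ_1 − θ_2 = 150.0029° (wrapped to (-180°,180°])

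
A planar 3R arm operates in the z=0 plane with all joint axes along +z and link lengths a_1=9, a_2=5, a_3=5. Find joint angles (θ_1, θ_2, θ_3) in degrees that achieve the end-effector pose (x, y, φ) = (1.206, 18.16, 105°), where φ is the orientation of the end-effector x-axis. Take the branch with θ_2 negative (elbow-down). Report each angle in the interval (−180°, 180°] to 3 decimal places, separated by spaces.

89.997 -29.991 44.994

wrist centre = target − a_3·(cos φ, sin φ) = (2.5001, 13.3304)
cos θ_2 = (183.9493−9²−5²)/(2·9·5) = 0.8661; θ_2 = -29.9911° (elbow-down)
β = atan2(13.3304,2.5001) = 79.3776°; ψ = atan2(-2.4993,13.3305) = -10.6191°
θ_1 = β − ψ = 89.9967°
θ_3 = φ − θ_1 − θ_2 = 44.9944° (wrapped to (-180°,180°])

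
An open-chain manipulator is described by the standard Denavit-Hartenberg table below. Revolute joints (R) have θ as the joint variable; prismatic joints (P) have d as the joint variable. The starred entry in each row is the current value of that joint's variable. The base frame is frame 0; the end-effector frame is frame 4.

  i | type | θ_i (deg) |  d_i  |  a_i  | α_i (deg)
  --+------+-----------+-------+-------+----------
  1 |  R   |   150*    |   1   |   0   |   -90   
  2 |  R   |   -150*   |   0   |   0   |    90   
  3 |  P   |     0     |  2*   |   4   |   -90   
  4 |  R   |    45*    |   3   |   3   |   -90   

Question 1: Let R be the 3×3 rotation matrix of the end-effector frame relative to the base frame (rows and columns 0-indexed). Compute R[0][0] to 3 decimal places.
End-effector x-axis (col 0 of R) = (0.2241,-0.1294,0.9659)
R[0][0] = 0.2241

0.224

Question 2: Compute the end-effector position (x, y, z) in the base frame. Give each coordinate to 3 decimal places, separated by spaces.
3.038 -5.218 4.166

after link 1: o_1 = (0.0000, 0.0000, 1.0000)
after link 2: o_2 = (0.0000, 0.0000, 1.0000)
after link 3: o_3 = (3.8660, -2.2321, 1.2679)
after link 4: o_4 = (3.0385, -5.2184, 4.1657)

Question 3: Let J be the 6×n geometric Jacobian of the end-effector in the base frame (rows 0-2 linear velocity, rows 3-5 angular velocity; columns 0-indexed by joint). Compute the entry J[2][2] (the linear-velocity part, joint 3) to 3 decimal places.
-0.866

prismatic axis z_2 = (0.4330,-0.2500,-0.8660)
J_v[:, 2] = z_2; J_ω[:, 2] = (0,0,0)
entry J[2][2] = -0.8660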